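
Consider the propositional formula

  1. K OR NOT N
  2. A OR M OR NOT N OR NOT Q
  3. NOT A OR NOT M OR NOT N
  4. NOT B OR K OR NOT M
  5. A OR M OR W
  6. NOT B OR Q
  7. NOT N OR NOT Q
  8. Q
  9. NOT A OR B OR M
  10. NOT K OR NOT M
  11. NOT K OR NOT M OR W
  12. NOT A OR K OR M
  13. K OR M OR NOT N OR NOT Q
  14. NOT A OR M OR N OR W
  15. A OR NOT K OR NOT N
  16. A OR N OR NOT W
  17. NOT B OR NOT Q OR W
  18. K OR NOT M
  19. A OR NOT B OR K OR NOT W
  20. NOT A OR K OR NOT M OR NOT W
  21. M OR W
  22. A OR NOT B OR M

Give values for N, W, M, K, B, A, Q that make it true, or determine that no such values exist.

N=F, W=T, M=F, K=T, B=T, A=T, Q=T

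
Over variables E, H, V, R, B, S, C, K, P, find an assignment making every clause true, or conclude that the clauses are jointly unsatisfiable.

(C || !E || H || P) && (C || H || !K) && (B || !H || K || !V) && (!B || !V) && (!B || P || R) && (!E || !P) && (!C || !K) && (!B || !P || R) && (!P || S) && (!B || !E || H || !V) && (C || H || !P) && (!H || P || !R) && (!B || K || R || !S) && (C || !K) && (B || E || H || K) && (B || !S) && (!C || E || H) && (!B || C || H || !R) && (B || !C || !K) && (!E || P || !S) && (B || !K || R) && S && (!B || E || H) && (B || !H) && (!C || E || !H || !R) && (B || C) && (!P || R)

E = False, H = True, V = False, R = True, B = True, S = True, C = False, K = False, P = True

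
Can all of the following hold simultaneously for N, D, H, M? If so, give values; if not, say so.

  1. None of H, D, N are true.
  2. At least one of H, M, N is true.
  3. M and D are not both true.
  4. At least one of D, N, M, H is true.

N: False, D: False, H: False, M: True

  (1) {H, D, N}: 0 true — none ✓
  (2) {H, M, N}: 1 true — at least one ✓
  (3) M=T, D=F — not both ✓
  (4) {D, N, M, H}: 1 true — at least one ✓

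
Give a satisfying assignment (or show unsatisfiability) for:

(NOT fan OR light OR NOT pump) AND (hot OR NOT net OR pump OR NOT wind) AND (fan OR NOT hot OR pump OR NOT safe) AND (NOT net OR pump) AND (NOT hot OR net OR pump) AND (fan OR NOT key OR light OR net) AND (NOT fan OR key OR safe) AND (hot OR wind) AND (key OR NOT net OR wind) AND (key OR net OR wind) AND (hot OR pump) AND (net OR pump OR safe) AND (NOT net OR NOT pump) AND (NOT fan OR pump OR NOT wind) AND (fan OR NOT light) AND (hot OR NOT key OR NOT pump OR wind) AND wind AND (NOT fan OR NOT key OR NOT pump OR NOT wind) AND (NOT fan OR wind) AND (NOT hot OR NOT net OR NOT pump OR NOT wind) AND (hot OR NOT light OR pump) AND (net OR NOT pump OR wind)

Unit clause (wind) forces wind = True.
Set fan = True.
  then (NOT fan OR pump OR NOT wind) forces pump = True.
  then (NOT fan OR NOT key OR NOT pump OR NOT wind) forces key = False.
  then (NOT fan OR light OR NOT pump) forces light = True.
  then (NOT fan OR key OR safe) forces safe = True.
  then (NOT net OR NOT pump) forces net = False.
Set hot = False.
All clauses satisfied.

fan=T, net=F, safe=T, light=T, key=F, pump=T, wind=T, hot=F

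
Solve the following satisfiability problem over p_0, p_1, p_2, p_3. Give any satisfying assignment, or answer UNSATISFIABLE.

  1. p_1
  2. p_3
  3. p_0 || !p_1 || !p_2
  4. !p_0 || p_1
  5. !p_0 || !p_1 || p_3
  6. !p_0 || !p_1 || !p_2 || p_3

Unit clause (p_1) forces p_1 = True.
Unit clause (p_3) forces p_3 = True.
Set p_0 = True.
Set p_2 = False.
Check each clause:
  (p_1): p_1 holds.
  (p_3): p_3 holds.
  (p_0 || !p_1 || !p_2): p_0 holds.
  (!p_0 || p_1): p_1 holds.
  (!p_0 || !p_1 || p_3): p_3 holds.
  (!p_0 || !p_1 || !p_2 || p_3): !p_2 holds.
All clauses satisfied.

p_0 = True, p_1 = True, p_2 = False, p_3 = True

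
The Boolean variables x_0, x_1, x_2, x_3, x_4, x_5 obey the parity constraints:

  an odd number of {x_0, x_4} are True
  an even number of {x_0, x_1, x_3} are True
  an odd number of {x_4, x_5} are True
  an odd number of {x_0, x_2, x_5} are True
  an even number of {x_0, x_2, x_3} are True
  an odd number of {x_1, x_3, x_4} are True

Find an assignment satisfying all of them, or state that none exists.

x_0=F; x_1=T; x_2=T; x_3=T; x_4=T; x_5=F

{x_0, x_4}: 1 true → odd ✓
{x_0, x_1, x_3}: 2 true → even ✓
{x_4, x_5}: 1 true → odd ✓
{x_0, x_2, x_5}: 1 true → odd ✓
{x_0, x_2, x_3}: 2 true → even ✓
{x_1, x_3, x_4}: 3 true → odd ✓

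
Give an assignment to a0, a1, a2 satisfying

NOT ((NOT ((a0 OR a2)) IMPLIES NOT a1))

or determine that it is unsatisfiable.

a0=F; a1=T; a2=F

  NOT ((NOT ((a0 OR a2)) IMPLIES NOT a1)) = True
    NOT ((a0 OR a2)) IMPLIES NOT a1 = False
      NOT ((a0 OR a2)) = True
        a0 OR a2 = False
      NOT a1 = False
The formula evaluates to True.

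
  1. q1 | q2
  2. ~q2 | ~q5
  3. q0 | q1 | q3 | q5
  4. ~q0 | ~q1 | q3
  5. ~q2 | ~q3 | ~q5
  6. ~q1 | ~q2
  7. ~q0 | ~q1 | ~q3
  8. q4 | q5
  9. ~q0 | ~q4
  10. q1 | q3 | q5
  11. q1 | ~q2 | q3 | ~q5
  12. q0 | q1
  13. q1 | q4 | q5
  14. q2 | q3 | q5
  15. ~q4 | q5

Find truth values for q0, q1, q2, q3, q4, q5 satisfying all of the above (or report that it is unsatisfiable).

Set q0 = False.
  then (q0 | q1) forces q1 = True.
  then (~q1 | ~q2) forces q2 = False.
Set q3 = False.
  then (q2 | q3 | q5) forces q5 = True.
Set q4 = False.
All clauses satisfied.

q0=F, q1=T, q2=F, q3=F, q4=F, q5=T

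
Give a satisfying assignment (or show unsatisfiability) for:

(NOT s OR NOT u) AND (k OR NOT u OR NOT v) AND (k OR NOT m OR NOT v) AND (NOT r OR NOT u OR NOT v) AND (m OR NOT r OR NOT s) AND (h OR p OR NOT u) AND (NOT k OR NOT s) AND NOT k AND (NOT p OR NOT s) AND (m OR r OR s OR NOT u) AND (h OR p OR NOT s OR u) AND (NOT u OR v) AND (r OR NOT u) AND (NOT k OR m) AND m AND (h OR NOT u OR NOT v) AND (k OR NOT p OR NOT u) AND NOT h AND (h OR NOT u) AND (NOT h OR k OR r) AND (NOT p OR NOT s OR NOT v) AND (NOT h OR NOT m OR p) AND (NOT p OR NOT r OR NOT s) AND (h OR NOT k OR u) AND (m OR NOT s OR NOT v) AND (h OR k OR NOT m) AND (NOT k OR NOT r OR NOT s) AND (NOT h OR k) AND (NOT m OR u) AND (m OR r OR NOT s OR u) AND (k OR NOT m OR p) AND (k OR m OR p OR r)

The formula is unsatisfiable.

Case h = True:
  Clause (NOT h) is falsified — contradiction.
Case h = False:
  (NOT k) forces k = False.
  (m) forces m = True.
  Clause (h OR k OR NOT m) is falsified — contradiction.
Both cases fail, so the formula is unsatisfiable.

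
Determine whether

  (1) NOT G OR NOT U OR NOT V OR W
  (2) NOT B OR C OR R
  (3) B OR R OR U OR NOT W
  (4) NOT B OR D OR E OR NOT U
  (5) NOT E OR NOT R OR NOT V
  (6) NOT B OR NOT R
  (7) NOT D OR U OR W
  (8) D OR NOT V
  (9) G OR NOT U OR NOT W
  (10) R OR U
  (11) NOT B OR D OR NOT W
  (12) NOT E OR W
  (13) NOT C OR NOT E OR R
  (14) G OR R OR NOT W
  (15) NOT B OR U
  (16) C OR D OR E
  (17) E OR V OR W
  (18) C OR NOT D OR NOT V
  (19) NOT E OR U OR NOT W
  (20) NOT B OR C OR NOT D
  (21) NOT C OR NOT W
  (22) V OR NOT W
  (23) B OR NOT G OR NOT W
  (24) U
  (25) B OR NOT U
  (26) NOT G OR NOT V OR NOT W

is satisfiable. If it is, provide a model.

D: True, W: False, E: False, R: False, U: True, C: True, V: True, G: False, B: True

Unit clause (U) forces U = True.
In (B OR NOT U) only B is left, so B = True.
In (NOT B OR NOT R) only NOT R is left, so R = False.
In (NOT B OR C OR R) only C is left, so C = True.
In (NOT C OR NOT E OR R) only NOT E is left, so E = False.
In (NOT C OR NOT W) only NOT W is left, so W = False.
In (NOT B OR D OR E OR NOT U) only D is left, so D = True.
In (E OR V OR W) only V is left, so V = True.
In (NOT G OR NOT U OR NOT V OR W) only NOT G is left, so G = False.
All clauses satisfied.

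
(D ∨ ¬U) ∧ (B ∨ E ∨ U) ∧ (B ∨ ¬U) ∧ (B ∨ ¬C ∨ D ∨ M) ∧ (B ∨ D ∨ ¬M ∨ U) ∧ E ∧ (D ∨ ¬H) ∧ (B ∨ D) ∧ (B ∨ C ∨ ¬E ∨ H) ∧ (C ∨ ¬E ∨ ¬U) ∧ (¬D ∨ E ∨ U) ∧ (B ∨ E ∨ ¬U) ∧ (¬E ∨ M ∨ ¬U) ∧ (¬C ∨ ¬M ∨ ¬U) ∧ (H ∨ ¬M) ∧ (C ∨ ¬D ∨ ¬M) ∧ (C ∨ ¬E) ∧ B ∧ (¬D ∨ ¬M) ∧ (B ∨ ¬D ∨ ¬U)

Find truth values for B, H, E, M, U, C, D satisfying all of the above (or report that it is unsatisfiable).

Unit clause (E) forces E = True.
In (C ∨ ¬E) only C is left, so C = True.
Unit clause (B) forces B = True.
Set H = False.
  then (H ∨ ¬M) forces M = False.
  then (¬E ∨ M ∨ ¬U) forces U = False.
Set D = True.
All clauses satisfied.

B = True, H = False, E = True, M = False, U = False, C = True, D = True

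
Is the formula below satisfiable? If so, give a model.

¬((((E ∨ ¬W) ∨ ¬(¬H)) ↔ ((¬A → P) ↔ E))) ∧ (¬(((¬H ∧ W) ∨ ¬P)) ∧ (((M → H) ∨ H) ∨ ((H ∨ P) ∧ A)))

H: False, W: False, M: False, A: True, E: False, P: True

  ¬((((E ∨ ¬W) ∨ ¬(¬H)) ↔ ((¬A → P) ↔ E))) = True
    ((E ∨ ¬W) ∨ ¬(¬H)) ↔ ((¬A → P) ↔ E) = False
      (E ∨ ¬W) ∨ ¬(¬H) = True
        E ∨ ¬W = True
          ¬W = True
        ¬(¬H) = False
          ¬H = True
      (¬A → P) ↔ E = False
        ¬A → P = True
          ¬A = False
  ¬(((¬H ∧ W) ∨ ¬P)) ∧ (((M → H) ∨ H) ∨ ((H ∨ P) ∧ A)) = True
    ¬(((¬H ∧ W) ∨ ¬P)) = True
      (¬H ∧ W) ∨ ¬P = False
        ¬H ∧ W = False
          ¬H = True
        ¬P = False
    ((M → H) ∨ H) ∨ ((H ∨ P) ∧ A) = True
      (M → H) ∨ H = True
        M → H = True
      (H ∨ P) ∧ A = True
        H ∨ P = True
Both conjuncts True, so the formula holds.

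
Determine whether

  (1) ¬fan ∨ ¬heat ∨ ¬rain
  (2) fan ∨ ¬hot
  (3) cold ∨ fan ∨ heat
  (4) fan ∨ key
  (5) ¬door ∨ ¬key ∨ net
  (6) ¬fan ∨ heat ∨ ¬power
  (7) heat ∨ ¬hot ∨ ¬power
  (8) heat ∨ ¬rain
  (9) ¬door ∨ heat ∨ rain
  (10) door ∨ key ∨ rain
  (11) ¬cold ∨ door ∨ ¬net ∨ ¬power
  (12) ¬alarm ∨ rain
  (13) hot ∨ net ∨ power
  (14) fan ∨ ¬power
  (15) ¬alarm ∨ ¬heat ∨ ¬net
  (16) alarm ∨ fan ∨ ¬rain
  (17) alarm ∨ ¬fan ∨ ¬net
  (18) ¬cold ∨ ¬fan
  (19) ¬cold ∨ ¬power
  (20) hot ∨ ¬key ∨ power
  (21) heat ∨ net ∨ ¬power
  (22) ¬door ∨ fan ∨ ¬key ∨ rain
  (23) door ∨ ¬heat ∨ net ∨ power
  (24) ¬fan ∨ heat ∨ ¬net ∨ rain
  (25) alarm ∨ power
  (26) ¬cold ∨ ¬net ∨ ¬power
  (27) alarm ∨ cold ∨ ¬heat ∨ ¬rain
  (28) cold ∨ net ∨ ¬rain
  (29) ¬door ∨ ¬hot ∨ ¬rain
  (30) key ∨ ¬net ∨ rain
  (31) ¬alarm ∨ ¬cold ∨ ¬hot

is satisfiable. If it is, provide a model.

Try cold = True:
  (¬cold ∨ ¬fan) forces fan = False.
  (fan ∨ ¬hot) forces hot = False.
  (fan ∨ key) forces key = True.
  (fan ∨ ¬power) forces power = False.
  clause (hot ∨ ¬key ∨ power) is falsified — backtrack.
So cold = False.
Set key = True.
Set heat = True.
Try alarm = True:
  (¬alarm ∨ rain) forces rain = True.
  (¬fan ∨ ¬heat ∨ ¬rain) forces fan = False.
  (fan ∨ ¬hot) forces hot = False.
  (fan ∨ ¬power) forces power = False.
  clause (hot ∨ ¬key ∨ power) is falsified — backtrack.
So alarm = False.
  then (alarm ∨ power) forces power = True.
  then (alarm ∨ cold ∨ ¬heat ∨ ¬rain) forces rain = False.
  then (fan ∨ ¬power) forces fan = True.
  then (alarm ∨ ¬fan ∨ ¬net) forces net = False.
  then (¬door ∨ ¬key ∨ net) forces door = False.
Set hot = True.
All clauses satisfied.

cold: False, key: True, heat: True, alarm: False, hot: True, rain: False, power: True, door: False, fan: True, net: False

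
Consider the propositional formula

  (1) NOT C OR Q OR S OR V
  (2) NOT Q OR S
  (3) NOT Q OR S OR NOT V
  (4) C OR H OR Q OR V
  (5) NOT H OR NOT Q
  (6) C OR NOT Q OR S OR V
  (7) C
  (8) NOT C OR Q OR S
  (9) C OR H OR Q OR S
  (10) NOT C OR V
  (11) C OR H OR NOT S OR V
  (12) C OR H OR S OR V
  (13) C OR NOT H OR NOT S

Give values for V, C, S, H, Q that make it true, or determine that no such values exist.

V=T; C=T; S=T; H=F; Q=T

Unit clause (C) forces C = True.
In (NOT C OR V) only V is left, so V = True.
Set S = True.
Set H = False.
Set Q = True.
All clauses satisfied.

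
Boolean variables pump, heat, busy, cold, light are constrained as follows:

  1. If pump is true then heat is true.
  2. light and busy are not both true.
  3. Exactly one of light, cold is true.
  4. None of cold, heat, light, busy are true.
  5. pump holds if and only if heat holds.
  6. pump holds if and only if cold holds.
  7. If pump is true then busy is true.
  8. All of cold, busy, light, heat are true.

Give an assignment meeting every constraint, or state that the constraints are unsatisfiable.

No satisfying assignment exists.

Case heat = True:
  Constraint (4) is violated (heat=T) — contradiction.
Case heat = False:
  Constraint (8) is violated (heat=F) — contradiction.
Both cases fail — unsatisfiable.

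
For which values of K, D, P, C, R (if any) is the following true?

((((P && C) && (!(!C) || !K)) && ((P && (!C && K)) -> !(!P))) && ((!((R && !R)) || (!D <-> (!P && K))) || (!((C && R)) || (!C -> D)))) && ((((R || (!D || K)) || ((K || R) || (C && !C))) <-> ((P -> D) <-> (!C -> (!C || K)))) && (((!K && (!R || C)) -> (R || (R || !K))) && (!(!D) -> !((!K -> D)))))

UNSATISFIABLE

Case C = True: the formula simplifies to P && ((((R || (!D || K)) || (K || R)) <-> (P -> D)) && ((!K -> (R || (R || !K))) && (!(!D) -> !((!K -> D))))).
  D = True: the conjunct !(!D) -> !((!K -> D)) becomes !False -> !True = False.
  D = False: simplifies to P && (!P && (!K -> (R || (R || !K)))).
    P = True: the conjunct !P is False.
    P = False: the conjunct P is False.
Case C = False: the conjunct C is False.
Both cases fail — unsatisfiable.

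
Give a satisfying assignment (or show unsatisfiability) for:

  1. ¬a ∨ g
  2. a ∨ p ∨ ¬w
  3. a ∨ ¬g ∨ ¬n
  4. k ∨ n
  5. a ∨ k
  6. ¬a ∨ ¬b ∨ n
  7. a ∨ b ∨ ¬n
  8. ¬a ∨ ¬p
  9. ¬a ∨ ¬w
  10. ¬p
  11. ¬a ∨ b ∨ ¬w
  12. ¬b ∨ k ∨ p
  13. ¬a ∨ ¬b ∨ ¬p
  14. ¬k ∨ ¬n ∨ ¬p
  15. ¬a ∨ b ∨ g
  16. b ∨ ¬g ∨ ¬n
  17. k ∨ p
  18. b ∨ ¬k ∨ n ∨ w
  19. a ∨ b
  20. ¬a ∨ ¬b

n = True, g = False, k = True, a = False, w = False, p = False, b = True

Unit clause (¬p) forces p = False.
In (k ∨ p) only k is left, so k = True.
Set n = True.
Set g = False.
  then (¬a ∨ g) forces a = False.
  then (a ∨ p ∨ ¬w) forces w = False.
  then (a ∨ b ∨ ¬n) forces b = True.
All clauses satisfied.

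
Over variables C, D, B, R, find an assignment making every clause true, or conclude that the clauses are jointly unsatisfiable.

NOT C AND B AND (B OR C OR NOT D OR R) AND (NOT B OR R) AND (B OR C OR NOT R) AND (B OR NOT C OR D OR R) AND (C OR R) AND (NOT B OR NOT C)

C=F, D=F, B=T, R=T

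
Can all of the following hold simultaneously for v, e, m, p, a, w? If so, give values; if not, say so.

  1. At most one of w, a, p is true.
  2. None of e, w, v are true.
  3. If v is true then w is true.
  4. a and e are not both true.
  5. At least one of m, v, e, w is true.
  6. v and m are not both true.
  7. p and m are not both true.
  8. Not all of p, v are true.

v = False, e = False, m = True, p = False, a = False, w = False

  (1) {w, a, p}: 0 true — at most one ✓
  (2) {e, w, v}: 0 true — none ✓
  (3) v=F ⇒ w: vacuous ✓
  (4) a=F, e=F — not both ✓
  (5) {m, v, e, w}: 1 true — at least one ✓
  (6) v=F, m=T — not both ✓
  (7) p=F, m=T — not both ✓
  (8) {p, v}: 0/2 true — not all ✓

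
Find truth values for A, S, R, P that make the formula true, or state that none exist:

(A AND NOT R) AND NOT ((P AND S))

A = True, S = False, R = False, P = False

  A AND NOT R = True
    NOT R = True
  NOT ((P AND S)) = True
    P AND S = False
Both conjuncts True, so the formula holds.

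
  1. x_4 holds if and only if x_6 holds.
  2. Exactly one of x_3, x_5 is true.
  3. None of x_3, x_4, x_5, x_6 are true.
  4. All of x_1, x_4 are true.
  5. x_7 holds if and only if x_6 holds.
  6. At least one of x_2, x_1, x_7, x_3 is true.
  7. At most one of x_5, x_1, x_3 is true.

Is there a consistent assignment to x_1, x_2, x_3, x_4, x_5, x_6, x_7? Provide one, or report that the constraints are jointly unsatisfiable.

Case x_4 = True:
  Constraint (3) is violated (x_4=T) — contradiction.
Case x_4 = False:
  Constraint (4) is violated (x_4=F) — contradiction.
Both cases fail — unsatisfiable.

Unsatisfiable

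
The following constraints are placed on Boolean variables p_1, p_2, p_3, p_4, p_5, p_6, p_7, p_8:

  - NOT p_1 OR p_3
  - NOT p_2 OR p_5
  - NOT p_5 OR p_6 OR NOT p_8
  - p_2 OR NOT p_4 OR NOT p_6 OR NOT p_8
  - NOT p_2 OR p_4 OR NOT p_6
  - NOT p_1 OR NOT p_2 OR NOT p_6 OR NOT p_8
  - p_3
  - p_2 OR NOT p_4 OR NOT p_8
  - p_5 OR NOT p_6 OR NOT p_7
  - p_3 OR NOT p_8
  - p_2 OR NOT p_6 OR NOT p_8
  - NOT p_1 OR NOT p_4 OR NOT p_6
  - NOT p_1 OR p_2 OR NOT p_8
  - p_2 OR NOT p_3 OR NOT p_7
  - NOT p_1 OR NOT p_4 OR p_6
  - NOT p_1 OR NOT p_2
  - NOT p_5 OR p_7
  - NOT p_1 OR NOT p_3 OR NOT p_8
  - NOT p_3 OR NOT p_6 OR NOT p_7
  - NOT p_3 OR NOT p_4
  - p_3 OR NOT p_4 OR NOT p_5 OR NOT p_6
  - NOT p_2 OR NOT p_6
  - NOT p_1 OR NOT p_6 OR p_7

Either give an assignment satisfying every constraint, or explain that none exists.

p_1 = True; p_2 = False; p_3 = True; p_4 = False; p_5 = False; p_6 = False; p_7 = False; p_8 = False

Unit clause (p_3) forces p_3 = True.
In (NOT p_3 OR NOT p_4) only NOT p_4 is left, so p_4 = False.
Set p_1 = True.
  then (NOT p_1 OR NOT p_2) forces p_2 = False.
  then (NOT p_1 OR NOT p_3 OR NOT p_8) forces p_8 = False.
  then (p_2 OR NOT p_3 OR NOT p_7) forces p_7 = False.
  then (NOT p_5 OR p_7) forces p_5 = False.
  then (NOT p_1 OR NOT p_6 OR p_7) forces p_6 = False.
All clauses satisfied.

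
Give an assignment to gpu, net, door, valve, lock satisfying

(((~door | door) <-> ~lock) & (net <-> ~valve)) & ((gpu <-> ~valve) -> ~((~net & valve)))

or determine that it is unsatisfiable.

gpu=F, net=T, door=F, valve=F, lock=F

  ((~door | door) <-> ~lock) & (net <-> ~valve) = True
    (~door | door) <-> ~lock = True
      ~door | door = True
        ~door = True
      ~lock = True
    net <-> ~valve = True
      ~valve = True
  (gpu <-> ~valve) -> ~((~net & valve)) = True
    gpu <-> ~valve = False
      ~valve = True
    ~((~net & valve)) = True
      ~net & valve = False
        ~net = False
Both conjuncts True, so the formula holds.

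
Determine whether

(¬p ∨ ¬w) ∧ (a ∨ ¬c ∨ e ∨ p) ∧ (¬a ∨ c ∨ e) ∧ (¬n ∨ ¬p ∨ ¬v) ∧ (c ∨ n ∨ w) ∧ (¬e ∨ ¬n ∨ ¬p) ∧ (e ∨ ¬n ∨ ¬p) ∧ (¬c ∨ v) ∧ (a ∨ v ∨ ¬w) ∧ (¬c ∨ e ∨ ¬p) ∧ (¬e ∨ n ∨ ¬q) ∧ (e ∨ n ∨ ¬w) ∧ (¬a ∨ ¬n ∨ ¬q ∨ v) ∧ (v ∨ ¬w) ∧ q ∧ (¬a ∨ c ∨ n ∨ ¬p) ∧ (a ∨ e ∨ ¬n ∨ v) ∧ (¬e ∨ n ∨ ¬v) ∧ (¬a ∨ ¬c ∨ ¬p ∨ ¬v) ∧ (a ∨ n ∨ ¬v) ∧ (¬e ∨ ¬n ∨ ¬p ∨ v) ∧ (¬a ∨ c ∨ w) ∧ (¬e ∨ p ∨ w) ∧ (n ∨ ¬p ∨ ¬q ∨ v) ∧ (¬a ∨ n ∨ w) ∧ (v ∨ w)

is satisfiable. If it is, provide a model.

Unit clause (q) forces q = True.
Set a = True.
Try v = False:
  (¬c ∨ v) forces c = False.
  (¬a ∨ c ∨ e) forces e = True.
  (¬e ∨ n ∨ ¬q) forces n = True.
  clause (¬a ∨ ¬n ∨ ¬q ∨ v) is falsified — backtrack.
So v = True.
Set e = False.
  then (¬a ∨ c ∨ e) forces c = True.
  then (¬c ∨ e ∨ ¬p) forces p = False.
Set w = False.
  then (¬a ∨ n ∨ w) forces n = True.
All clauses satisfied.

a = True, v = True, e = False, c = True, w = False, p = False, n = True, q = True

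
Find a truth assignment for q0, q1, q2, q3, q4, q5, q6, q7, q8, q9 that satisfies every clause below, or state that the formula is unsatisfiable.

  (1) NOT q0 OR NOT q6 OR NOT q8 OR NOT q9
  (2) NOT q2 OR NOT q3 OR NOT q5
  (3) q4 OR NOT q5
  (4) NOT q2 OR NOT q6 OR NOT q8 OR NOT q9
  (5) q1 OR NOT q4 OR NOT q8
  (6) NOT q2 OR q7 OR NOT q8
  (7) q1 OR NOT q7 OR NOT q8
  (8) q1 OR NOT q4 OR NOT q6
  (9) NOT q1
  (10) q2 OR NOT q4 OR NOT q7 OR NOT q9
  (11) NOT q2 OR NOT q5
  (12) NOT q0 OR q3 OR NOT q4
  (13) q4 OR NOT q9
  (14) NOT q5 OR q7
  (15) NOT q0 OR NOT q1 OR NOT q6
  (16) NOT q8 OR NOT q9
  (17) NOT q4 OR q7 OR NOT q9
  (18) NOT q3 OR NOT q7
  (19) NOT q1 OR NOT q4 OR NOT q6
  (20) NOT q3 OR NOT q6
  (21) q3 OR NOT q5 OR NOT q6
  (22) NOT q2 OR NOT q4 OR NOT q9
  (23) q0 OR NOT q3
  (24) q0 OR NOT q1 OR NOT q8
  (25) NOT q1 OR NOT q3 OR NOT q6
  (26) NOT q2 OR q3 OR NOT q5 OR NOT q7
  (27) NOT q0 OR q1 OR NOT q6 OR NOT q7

Unit clause (NOT q1) forces q1 = False.
Set q0 = True.
Set q2 = True.
  then (NOT q2 OR NOT q5) forces q5 = False.
Set q3 = False.
  then (NOT q0 OR q3 OR NOT q4) forces q4 = False.
  then (q4 OR NOT q9) forces q9 = False.
Set q6 = False.
Set q7 = False.
  then (NOT q2 OR q7 OR NOT q8) forces q8 = False.
All clauses satisfied.

q0: True, q1: False, q2: True, q3: False, q4: False, q5: False, q6: False, q7: False, q8: False, q9: False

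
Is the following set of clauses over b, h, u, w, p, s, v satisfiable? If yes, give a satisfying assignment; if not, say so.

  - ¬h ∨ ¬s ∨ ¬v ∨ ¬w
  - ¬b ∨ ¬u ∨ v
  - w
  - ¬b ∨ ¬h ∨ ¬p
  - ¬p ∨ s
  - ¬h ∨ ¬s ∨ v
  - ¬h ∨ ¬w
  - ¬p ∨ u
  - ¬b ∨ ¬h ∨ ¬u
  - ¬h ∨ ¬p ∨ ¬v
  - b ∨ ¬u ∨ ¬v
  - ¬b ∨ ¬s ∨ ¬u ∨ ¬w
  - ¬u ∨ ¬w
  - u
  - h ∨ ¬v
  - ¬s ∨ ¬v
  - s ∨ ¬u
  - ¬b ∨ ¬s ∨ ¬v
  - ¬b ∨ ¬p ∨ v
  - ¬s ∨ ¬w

Case u = True:
  (w) forces w = True.
  Clause (¬u ∨ ¬w) is falsified — contradiction.
Case u = False:
  Clause (u) is falsified — contradiction.
Both cases fail, so the formula is unsatisfiable.

Unsatisfiable — no assignment works.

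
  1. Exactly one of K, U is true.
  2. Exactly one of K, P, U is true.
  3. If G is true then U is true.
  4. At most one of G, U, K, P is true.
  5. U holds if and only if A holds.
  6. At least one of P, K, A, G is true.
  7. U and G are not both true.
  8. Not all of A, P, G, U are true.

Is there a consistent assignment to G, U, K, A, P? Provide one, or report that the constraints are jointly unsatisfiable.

G = False, U = True, K = False, A = True, P = False

  (1) {K, U}: 1 true — exactly one ✓
  (2) {K, P, U}: 1 true — exactly one ✓
  (3) G=F ⇒ U: vacuous ✓
  (4) {G, U, K, P}: 1 true — at most one ✓
  (5) U=T, A=T — same ✓
  (6) {P, K, A, G}: 1 true — at least one ✓
  (7) U=T, G=F — not both ✓
  (8) {A, P, G, U}: 2/4 true — not all ✓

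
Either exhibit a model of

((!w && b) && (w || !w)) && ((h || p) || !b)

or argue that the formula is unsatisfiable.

p = True, b = True, w = False, h = True

  (!w && b) && (w || !w) = True
    !w && b = True
      !w = True
    w || !w = True
      !w = True
  (h || p) || !b = True
    h || p = True
    !b = False
Both conjuncts True, so the formula holds.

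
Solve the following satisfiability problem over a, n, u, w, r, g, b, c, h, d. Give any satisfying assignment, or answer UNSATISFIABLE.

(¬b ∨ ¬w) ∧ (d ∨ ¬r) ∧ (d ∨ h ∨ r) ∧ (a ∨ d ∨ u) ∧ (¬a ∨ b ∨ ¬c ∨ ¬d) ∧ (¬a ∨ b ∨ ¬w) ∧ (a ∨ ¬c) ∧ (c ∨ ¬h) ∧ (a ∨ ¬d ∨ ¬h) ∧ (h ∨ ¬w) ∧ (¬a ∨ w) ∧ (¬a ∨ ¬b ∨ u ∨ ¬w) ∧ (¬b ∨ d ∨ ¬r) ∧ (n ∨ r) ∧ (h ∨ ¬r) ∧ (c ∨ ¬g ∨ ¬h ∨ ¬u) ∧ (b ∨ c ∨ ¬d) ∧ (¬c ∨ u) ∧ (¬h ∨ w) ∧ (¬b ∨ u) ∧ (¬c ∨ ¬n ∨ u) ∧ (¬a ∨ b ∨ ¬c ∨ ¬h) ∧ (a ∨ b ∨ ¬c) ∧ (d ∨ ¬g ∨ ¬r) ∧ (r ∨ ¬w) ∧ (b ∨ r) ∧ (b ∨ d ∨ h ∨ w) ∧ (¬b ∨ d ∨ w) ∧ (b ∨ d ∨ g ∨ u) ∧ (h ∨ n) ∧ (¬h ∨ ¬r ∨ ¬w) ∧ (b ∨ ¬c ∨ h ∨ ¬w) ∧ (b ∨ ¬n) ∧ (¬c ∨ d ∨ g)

Try a = True:
  (¬a ∨ w) forces w = True.
  (¬b ∨ ¬w) forces b = False.
  clause (¬a ∨ b ∨ ¬w) is falsified — backtrack.
So a = False.
  then (a ∨ ¬c) forces c = False.
  then (c ∨ ¬h) forces h = False.
  then (h ∨ ¬w) forces w = False.
  then (h ∨ ¬r) forces r = False.
  then (b ∨ r) forces b = True.
  then (¬b ∨ d ∨ w) forces d = True.
  then (h ∨ n) forces n = True.
  then (¬b ∨ u) forces u = True.
Set g = True.
All clauses satisfied.

a = False, n = True, u = True, w = False, r = False, g = True, b = True, c = False, h = False, d = True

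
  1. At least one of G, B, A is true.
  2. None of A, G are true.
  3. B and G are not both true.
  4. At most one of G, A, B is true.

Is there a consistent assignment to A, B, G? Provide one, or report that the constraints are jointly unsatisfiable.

A: False, B: True, G: False

  (1) {G, B, A}: 1 true — at least one ✓
  (2) {A, G}: 0 true — none ✓
  (3) B=T, G=F — not both ✓
  (4) {G, A, B}: 1 true — at most one ✓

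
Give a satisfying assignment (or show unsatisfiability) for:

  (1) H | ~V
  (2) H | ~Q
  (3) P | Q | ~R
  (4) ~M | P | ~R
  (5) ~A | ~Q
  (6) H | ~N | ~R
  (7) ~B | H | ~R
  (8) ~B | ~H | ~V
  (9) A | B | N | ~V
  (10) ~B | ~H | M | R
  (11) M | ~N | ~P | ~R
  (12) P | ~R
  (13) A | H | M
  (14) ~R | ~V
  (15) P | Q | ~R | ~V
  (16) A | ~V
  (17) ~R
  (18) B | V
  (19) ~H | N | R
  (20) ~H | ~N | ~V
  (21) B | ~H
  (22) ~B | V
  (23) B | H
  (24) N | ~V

Case V = True:
  (H | ~V) forces H = True.
  (~B | ~H | ~V) forces B = False.
  Clause (B | ~H) is falsified — contradiction.
Case V = False:
  (~R) forces R = False.
  (B | V) forces B = True.
  Clause (~B | V) is falsified — contradiction.
Both cases fail, so the formula is unsatisfiable.

UNSATISFIABLE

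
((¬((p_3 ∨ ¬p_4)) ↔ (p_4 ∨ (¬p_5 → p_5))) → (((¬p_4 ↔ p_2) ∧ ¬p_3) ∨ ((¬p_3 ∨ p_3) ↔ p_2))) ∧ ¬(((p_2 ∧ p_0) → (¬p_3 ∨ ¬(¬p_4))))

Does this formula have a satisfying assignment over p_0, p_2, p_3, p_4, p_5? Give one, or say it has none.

p_0 = True; p_2 = True; p_3 = True; p_4 = False; p_5 = False

  (¬((p_3 ∨ ¬p_4)) ↔ (p_4 ∨ (¬p_5 → p_5))) → (((¬p_4 ↔ p_2) ∧ ¬p_3) ∨ ((¬p_3 ∨ p_3) ↔ p_2)) = True
    ¬((p_3 ∨ ¬p_4)) ↔ (p_4 ∨ (¬p_5 → p_5)) = True
      ¬((p_3 ∨ ¬p_4)) = False
        p_3 ∨ ¬p_4 = True
          ¬p_4 = True
      p_4 ∨ (¬p_5 → p_5) = False
        ¬p_5 → p_5 = False
          ¬p_5 = True
    ((¬p_4 ↔ p_2) ∧ ¬p_3) ∨ ((¬p_3 ∨ p_3) ↔ p_2) = True
      (¬p_4 ↔ p_2) ∧ ¬p_3 = False
        ¬p_4 ↔ p_2 = True
          ¬p_4 = True
        ¬p_3 = False
      (¬p_3 ∨ p_3) ↔ p_2 = True
        ¬p_3 ∨ p_3 = True
          ¬p_3 = False
  ¬(((p_2 ∧ p_0) → (¬p_3 ∨ ¬(¬p_4)))) = True
    (p_2 ∧ p_0) → (¬p_3 ∨ ¬(¬p_4)) = False
      p_2 ∧ p_0 = True
      ¬p_3 ∨ ¬(¬p_4) = False
        ¬p_3 = False
        ¬(¬p_4) = False
          ¬p_4 = True
Both conjuncts True, so the formula holds.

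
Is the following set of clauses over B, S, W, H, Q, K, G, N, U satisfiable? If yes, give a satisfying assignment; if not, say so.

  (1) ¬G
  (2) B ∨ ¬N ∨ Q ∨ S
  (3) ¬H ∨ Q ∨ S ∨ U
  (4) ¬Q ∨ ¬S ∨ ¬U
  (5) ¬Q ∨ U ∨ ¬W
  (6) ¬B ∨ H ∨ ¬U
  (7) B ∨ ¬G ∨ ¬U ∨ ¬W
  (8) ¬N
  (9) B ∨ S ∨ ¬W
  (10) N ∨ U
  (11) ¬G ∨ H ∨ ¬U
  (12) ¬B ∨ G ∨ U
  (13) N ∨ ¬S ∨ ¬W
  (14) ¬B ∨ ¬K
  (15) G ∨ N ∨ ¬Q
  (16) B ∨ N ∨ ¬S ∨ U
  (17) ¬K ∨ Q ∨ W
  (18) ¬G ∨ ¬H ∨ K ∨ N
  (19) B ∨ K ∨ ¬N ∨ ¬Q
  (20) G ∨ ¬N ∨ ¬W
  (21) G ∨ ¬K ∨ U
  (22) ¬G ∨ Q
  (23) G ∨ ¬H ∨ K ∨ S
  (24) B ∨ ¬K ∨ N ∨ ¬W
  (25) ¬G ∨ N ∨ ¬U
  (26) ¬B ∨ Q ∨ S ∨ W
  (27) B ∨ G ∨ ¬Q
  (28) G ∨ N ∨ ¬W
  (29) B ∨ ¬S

Unit clause (¬G) forces G = False.
Unit clause (¬N) forces N = False.
In (N ∨ U) only U is left, so U = True.
In (G ∨ N ∨ ¬Q) only ¬Q is left, so Q = False.
In (G ∨ N ∨ ¬W) only ¬W is left, so W = False.
In (¬K ∨ Q ∨ W) only ¬K is left, so K = False.
Set B = False.
  then (B ∨ ¬S) forces S = False.
  then (G ∨ ¬H ∨ K ∨ S) forces H = False.
All clauses satisfied.

B: False; S: False; W: False; H: False; Q: False; K: False; G: False; N: False; U: True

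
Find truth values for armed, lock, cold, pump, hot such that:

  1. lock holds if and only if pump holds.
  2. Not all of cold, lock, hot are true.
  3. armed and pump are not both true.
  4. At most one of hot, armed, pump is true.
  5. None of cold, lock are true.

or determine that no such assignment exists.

armed = False; lock = False; cold = False; pump = False; hot = False

  (1) lock=F, pump=F — same ✓
  (2) {cold, lock, hot}: 0/3 true — not all ✓
  (3) armed=F, pump=F — not both ✓
  (4) {hot, armed, pump}: 0 true — at most one ✓
  (5) {cold, lock}: 0 true — none ✓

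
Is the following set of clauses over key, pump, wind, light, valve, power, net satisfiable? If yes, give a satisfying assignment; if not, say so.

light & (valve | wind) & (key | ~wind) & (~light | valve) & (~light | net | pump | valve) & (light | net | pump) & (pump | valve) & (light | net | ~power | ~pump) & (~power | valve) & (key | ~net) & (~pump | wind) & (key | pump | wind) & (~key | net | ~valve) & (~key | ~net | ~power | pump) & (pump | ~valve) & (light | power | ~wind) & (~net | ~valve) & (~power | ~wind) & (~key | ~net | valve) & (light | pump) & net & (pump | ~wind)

Case net = True:
  (light) forces light = True.
  (~light | valve) forces valve = True.
  Clause (~net | ~valve) is falsified — contradiction.
Case net = False:
  Clause (net) is falsified — contradiction.
Both cases fail, so the formula is unsatisfiable.

The formula is unsatisfiable.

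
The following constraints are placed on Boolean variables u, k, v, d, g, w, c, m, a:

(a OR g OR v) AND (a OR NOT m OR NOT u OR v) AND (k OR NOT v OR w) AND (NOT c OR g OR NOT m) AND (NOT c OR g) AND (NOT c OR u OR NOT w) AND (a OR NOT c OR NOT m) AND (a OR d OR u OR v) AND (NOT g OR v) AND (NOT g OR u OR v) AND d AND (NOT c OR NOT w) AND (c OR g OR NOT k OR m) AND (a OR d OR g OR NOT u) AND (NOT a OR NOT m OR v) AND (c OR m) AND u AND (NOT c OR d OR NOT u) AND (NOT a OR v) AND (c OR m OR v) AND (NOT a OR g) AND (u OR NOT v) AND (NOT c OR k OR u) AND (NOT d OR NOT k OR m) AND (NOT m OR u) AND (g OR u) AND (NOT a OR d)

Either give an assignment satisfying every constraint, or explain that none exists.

Unit clause (d) forces d = True.
Unit clause (u) forces u = True.
Set k = False.
Try v = False:
  (NOT g OR v) forces g = False.
  (a OR g OR v) forces a = True.
  clause (NOT a OR v) is falsified — backtrack.
So v = True.
  then (k OR NOT v OR w) forces w = True.
  then (NOT c OR NOT w) forces c = False.
  then (c OR m) forces m = True.
Set g = True.
Set a = False.
All clauses satisfied.

u = True, k = False, v = True, d = True, g = True, w = True, c = False, m = True, a = False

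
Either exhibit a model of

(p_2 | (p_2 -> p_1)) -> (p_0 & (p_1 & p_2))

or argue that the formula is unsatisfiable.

p_0 = True, p_1 = True, p_2 = True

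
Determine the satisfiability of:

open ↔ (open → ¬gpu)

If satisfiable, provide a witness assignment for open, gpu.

open = True, gpu = False

  open ↔ (open → ¬gpu) = True
    open → ¬gpu = True
      ¬gpu = True
The formula evaluates to True.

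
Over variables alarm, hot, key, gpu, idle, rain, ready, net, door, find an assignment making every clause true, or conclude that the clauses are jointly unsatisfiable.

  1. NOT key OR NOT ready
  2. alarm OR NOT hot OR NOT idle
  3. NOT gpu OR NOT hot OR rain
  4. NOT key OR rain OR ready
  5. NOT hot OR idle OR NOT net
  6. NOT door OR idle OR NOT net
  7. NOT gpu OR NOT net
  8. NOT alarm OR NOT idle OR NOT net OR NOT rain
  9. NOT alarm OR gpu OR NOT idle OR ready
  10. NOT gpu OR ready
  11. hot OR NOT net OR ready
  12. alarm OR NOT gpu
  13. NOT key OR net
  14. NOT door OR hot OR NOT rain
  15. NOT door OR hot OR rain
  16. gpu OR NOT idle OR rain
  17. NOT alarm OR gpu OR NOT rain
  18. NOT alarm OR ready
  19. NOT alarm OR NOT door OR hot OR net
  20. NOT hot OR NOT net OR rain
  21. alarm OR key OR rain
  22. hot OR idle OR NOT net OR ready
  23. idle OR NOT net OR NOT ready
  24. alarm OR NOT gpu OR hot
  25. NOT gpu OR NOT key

alarm=F, hot=F, key=F, gpu=F, idle=F, rain=T, ready=F, net=F, door=F

Set alarm = False.
  then (alarm OR NOT gpu) forces gpu = False.
Set hot = False.
Try key = True:
  (NOT key OR NOT ready) forces ready = False.
  (NOT key OR rain OR ready) forces rain = True.
  (hot OR NOT net OR ready) forces net = False.
  clause (NOT key OR net) is falsified — backtrack.
So key = False.
  then (alarm OR key OR rain) forces rain = True.
  then (NOT door OR hot OR NOT rain) forces door = False.
Set idle = False.
Set ready = False.
  then (hot OR NOT net OR ready) forces net = False.
All clauses satisfied.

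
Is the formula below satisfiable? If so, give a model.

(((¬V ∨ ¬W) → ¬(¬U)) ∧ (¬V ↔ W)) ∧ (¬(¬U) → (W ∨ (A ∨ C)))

W = False, A = True, V = True, U = True, C = True

  ((¬V ∨ ¬W) → ¬(¬U)) ∧ (¬V ↔ W) = True
    (¬V ∨ ¬W) → ¬(¬U) = True
      ¬V ∨ ¬W = True
        ¬V = False
        ¬W = True
      ¬(¬U) = True
        ¬U = False
    ¬V ↔ W = True
      ¬V = False
  ¬(¬U) → (W ∨ (A ∨ C)) = True
    ¬(¬U) = True
      ¬U = False
    W ∨ (A ∨ C) = True
      A ∨ C = True
Both conjuncts True, so the formula holds.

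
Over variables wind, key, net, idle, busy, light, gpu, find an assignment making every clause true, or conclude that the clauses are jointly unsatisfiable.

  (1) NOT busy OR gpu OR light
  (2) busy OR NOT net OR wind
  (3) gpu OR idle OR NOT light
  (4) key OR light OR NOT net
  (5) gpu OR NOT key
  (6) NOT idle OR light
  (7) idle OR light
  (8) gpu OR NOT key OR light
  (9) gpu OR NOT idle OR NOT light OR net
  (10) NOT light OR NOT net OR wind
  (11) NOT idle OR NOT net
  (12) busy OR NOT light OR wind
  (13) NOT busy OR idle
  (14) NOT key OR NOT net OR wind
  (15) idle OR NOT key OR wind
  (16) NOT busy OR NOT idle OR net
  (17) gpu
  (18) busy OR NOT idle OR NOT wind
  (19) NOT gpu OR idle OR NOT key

Unit clause (gpu) forces gpu = True.
Set wind = True.
Try key = True:
  (NOT gpu OR idle OR NOT key) forces idle = True.
  (NOT idle OR light) forces light = True.
  (NOT idle OR NOT net) forces net = False.
  (NOT busy OR NOT idle OR net) forces busy = False.
  clause (busy OR NOT idle OR NOT wind) is falsified — backtrack.
So key = False.
Set net = True.
  then (key OR light OR NOT net) forces light = True.
  then (NOT idle OR NOT net) forces idle = False.
  then (NOT busy OR idle) forces busy = False.
All clauses satisfied.

wind = True; key = False; net = True; idle = False; busy = False; light = True; gpu = True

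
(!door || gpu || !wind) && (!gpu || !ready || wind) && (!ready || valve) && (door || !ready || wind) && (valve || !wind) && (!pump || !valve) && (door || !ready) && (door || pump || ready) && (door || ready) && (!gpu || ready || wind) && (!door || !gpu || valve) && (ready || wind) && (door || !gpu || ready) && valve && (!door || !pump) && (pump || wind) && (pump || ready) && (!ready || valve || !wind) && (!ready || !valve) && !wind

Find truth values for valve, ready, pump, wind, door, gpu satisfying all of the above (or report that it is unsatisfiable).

No satisfying assignment exists.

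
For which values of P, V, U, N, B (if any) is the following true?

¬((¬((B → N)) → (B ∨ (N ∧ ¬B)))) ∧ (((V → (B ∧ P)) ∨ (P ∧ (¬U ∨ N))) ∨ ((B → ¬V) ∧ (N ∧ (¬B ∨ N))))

Unsatisfiable

The conjunct ¬((¬((B → N)) → (B ∨ (N ∧ ¬B)))) is unsatisfiable on its own:
  N=F, B=F: evaluates to False.
  N=F, B=T: evaluates to False.
  N=T, B=F: evaluates to False.
  N=T, B=T: evaluates to False.
So the whole conjunction is unsatisfiable.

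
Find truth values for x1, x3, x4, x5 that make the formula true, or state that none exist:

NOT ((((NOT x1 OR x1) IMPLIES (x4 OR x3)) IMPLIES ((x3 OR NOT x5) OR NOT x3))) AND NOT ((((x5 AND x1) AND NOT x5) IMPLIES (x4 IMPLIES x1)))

UNSATISFIABLE

The conjunct NOT ((((NOT x1 OR x1) IMPLIES (x4 OR x3)) IMPLIES ((x3 OR NOT x5) OR NOT x3))) is unsatisfiable on its own:
  x3 = True: this becomes NOT ((True IMPLIES True)) = False.
  x3 = False: this becomes NOT ((((NOT x1 OR x1) IMPLIES x4) IMPLIES True)) = False.
So the whole conjunction is unsatisfiable.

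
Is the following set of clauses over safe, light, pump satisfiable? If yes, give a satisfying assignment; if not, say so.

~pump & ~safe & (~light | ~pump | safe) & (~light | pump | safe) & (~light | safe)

safe=F, light=F, pump=F

Unit clause (~pump) forces pump = False.
Unit clause (~safe) forces safe = False.
In (~light | pump | safe) only ~light is left, so light = False.
Check each clause:
  (~pump): ~pump holds.
  (~safe): ~safe holds.
  (~light | ~pump | safe): ~light holds.
  (~light | pump | safe): ~light holds.
  (~light | safe): ~light holds.
All clauses satisfied.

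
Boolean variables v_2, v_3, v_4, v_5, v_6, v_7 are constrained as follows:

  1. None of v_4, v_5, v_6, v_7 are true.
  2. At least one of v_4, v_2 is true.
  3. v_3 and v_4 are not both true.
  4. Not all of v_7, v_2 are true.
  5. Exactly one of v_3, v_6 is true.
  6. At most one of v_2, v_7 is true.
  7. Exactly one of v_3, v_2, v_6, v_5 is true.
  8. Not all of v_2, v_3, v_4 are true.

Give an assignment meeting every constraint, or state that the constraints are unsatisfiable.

Unsatisfiable — no assignment works.

Case v_4 = True:
  Constraint (1) is violated (v_4=T) — contradiction.
Case v_4 = False:
  (1) forces v_5 = False.
  (1) forces v_6 = False.
  (1) forces v_7 = False.
  (2) with v_4=F forces v_2 = True.
  (5) with v_6=F forces v_3 = True.
  Constraint (7) is violated (v_3=T, v_2=T) — contradiction.
Both cases fail — unsatisfiable.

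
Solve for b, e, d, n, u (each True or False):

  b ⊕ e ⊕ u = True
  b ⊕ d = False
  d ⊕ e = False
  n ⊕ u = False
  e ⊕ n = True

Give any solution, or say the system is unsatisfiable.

b: False, e: False, d: False, n: True, u: True

b ⊕ e ⊕ u = F ⊕ F ⊕ T = True ✓
b ⊕ d = F ⊕ F = False ✓
d ⊕ e = F ⊕ F = False ✓
n ⊕ u = T ⊕ T = False ✓
e ⊕ n = F ⊕ T = True ✓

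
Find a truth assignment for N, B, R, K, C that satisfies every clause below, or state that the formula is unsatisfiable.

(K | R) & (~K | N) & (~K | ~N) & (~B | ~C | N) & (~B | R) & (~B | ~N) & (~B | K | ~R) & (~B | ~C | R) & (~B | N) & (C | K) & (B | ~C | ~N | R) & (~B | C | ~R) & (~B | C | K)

N = True, B = False, R = True, K = False, C = True

Set N = True.
  then (~K | ~N) forces K = False.
  then (~B | ~N) forces B = False.
  then (C | K) forces C = True.
  then (B | ~C | ~N | R) forces R = True.
All clauses satisfied.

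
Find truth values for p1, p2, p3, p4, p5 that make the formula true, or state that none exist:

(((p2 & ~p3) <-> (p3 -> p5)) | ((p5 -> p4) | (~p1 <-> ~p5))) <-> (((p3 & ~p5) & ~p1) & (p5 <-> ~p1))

p1 = False, p2 = True, p3 = True, p4 = False, p5 = True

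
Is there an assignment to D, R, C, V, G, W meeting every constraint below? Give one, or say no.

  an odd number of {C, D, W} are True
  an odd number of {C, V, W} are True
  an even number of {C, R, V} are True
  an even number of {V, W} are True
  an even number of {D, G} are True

D: False; R: True; C: True; V: False; G: False; W: False

{C, D, W}: 1 true → odd ✓
{C, V, W}: 1 true → odd ✓
{C, R, V}: 2 true → even ✓
{V, W}: 0 true → even ✓
{D, G}: 0 true → even ✓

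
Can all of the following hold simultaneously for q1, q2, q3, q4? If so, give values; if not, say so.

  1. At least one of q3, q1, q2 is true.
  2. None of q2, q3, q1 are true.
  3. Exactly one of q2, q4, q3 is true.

UNSATISFIABLE

Case q1 = True:
  Constraint (2) is violated (q1=T) — contradiction.
Case q1 = False:
  (2) forces q2 = False.
  (1) with q1=F, q2=F forces q3 = True.
  Constraint (2) is violated (q3=T) — contradiction.
Both cases fail — unsatisfiable.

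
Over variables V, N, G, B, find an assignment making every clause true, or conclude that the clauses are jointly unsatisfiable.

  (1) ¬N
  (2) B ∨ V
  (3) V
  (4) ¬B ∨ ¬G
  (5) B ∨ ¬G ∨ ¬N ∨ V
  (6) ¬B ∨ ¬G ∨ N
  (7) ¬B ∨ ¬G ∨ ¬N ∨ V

V = True, N = False, G = False, B = False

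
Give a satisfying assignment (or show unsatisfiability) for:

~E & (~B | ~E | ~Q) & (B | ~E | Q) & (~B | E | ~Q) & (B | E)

B: True, Q: False, E: False

Unit clause (~E) forces E = False.
In (B | E) only B is left, so B = True.
In (~B | E | ~Q) only ~Q is left, so Q = False.
Check each clause:
  (~E): ~E holds.
  (~B | ~E | ~Q): ~E holds.
  (B | ~E | Q): B holds.
  (~B | E | ~Q): ~Q holds.
  (B | E): B holds.
All clauses satisfied.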